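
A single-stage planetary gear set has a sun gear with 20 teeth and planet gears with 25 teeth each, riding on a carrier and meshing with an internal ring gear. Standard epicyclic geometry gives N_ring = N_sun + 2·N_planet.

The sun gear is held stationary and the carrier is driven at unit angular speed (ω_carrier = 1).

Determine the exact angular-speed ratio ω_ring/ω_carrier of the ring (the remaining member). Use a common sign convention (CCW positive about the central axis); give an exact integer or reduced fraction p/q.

N_ring = 20 + 2·25 = 70
20(ω_s−ω_c) = −70(ω_r−ω_c),  ω_s=0, ω_c=1
ω_r = 1 − (20/70)(0−1) = 9/7
ω_r/ω_c = 9/7

9/7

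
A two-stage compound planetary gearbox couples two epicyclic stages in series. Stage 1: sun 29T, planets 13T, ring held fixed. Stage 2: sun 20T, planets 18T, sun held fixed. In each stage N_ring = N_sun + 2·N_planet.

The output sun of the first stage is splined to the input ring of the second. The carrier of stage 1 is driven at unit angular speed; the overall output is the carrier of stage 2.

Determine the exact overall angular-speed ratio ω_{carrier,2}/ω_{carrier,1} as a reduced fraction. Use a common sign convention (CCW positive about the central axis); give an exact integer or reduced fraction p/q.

Stage 1: N_ring = 29 + 2·13 = 55
Stage 1: 29(ω_s−ω_c) = −55(ω_r−ω_c),  ω_r=0, ω_c=1
Stage 1: ω_s = 1 − (55/29)(0−1) = 84/29
  ⇒ ω_s¹/ω_c¹ = 84/29
Stage 2: N_ring = 20 + 2·18 = 56
Stage 2: 20(ω_s−ω_c) = −56(ω_r−ω_c),  ω_s=0, ω_r=1
Stage 2: 20(0−ω_c) = −56(1−ω_c)  ⇒  76ω_c = 56  ⇒  ω_c = 14/19
  ⇒ ω_c²/ω_r² = 14/19
Coupling ω_r² = ω_s¹ ⇒ overall = 84/29 × 14/19 = 1176/551

1176/551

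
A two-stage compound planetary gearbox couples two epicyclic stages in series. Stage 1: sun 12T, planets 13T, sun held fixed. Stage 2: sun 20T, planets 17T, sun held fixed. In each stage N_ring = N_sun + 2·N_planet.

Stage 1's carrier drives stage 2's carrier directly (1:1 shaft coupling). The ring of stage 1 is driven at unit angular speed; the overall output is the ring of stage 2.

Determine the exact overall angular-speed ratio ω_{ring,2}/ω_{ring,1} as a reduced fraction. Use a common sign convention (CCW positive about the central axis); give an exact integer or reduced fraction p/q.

Stage 1: N_ring = 12 + 2·13 = 38
Stage 1: 12(ω_s−ω_c) = −38(ω_r−ω_c),  ω_s=0, ω_r=1
Stage 1: 12(0−ω_c) = −38(1−ω_c)  ⇒  50ω_c = 38  ⇒  ω_c = 19/25
  ⇒ ω_c¹/ω_r¹ = 19/25
Stage 2: N_ring = 20 + 2·17 = 54
Stage 2: 20(ω_s−ω_c) = −54(ω_r−ω_c),  ω_s=0, ω_c=1
Stage 2: ω_r = 1 − (20/54)(0−1) = 37/27
  ⇒ ω_r²/ω_c² = 37/27
Coupling ω_c² = ω_c¹ ⇒ overall = 19/25 × 37/27 = 703/675

703/675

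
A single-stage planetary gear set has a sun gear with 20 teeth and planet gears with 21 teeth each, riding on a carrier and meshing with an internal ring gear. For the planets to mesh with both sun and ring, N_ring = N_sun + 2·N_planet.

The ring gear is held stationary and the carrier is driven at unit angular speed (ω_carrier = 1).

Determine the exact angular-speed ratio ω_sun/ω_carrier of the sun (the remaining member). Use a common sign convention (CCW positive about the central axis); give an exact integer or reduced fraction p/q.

41/10

N_ring = 20 + 2·21 = 62
20(ω_s−ω_c) = −62(ω_r−ω_c),  ω_r=0, ω_c=1
ω_s = 1 − (62/20)(0−1) = 41/10
ω_s/ω_c = 41/10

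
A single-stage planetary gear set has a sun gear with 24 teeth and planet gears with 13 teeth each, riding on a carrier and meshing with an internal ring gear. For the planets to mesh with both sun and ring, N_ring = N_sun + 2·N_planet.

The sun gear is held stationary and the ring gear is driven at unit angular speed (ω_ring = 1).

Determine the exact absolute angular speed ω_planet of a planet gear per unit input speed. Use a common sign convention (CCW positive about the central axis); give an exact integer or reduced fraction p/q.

25/13

N_ring = 24 + 2·13 = 50
24(ω_s−ω_c) = −50(ω_r−ω_c),  ω_s=0, ω_r=1
24(0−ω_c) = −50(1−ω_c)  ⇒  74ω_c = 50  ⇒  ω_c = 25/37
sun–planet: 24·(0−25/37) = −13·(ω_p−ω_c)  ⇒  ω_p−ω_c = −(24/13)·(-25/37) = 600/481
ω_p = 25/37 + 600/481 = 25/13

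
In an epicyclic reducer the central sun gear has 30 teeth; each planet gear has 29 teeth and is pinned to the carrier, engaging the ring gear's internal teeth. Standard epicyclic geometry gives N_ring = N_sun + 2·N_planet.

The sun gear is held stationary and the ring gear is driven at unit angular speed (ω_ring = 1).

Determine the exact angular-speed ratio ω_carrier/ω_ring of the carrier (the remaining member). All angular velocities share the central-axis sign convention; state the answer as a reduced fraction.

44/59

N_ring = 30 + 2·29 = 88
30(ω_s−ω_c) = −88(ω_r−ω_c),  ω_s=0, ω_r=1
30(0−ω_c) = −88(1−ω_c)  ⇒  118ω_c = 88  ⇒  ω_c = 44/59
ω_c/ω_r = 44/59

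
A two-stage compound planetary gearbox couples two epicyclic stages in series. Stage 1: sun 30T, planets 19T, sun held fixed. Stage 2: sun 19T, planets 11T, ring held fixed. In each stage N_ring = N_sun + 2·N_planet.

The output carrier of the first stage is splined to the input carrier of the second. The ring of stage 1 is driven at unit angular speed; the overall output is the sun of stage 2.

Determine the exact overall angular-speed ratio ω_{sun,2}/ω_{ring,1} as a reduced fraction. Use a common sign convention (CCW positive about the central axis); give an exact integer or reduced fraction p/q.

Stage 1: N_ring = 30 + 2·19 = 68
Stage 1: 30(ω_s−ω_c) = −68(ω_r−ω_c),  ω_s=0, ω_r=1
Stage 1: 30(0−ω_c) = −68(1−ω_c)  ⇒  98ω_c = 68  ⇒  ω_c = 34/49
  ⇒ ω_c¹/ω_r¹ = 34/49
Stage 2: N_ring = 19 + 2·11 = 41
Stage 2: 19(ω_s−ω_c) = −41(ω_r−ω_c),  ω_r=0, ω_c=1
Stage 2: ω_s = 1 − (41/19)(0−1) = 60/19
  ⇒ ω_s²/ω_c² = 60/19
Coupling ω_c² = ω_c¹ ⇒ overall = 34/49 × 60/19 = 2040/931

2040/931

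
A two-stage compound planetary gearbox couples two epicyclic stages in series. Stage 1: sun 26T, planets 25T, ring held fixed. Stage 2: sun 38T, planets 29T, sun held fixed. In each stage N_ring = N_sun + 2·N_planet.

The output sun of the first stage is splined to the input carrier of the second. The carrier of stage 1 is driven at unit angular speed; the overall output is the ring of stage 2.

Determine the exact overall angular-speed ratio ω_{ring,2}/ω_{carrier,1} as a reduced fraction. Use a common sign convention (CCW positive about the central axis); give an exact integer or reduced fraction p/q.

1139/208

Stage 1: N_ring = 26 + 2·25 = 76
Stage 1: 26(ω_s−ω_c) = −76(ω_r−ω_c),  ω_r=0, ω_c=1
Stage 1: ω_s = 1 − (76/26)(0−1) = 51/13
  ⇒ ω_s¹/ω_c¹ = 51/13
Stage 2: N_ring = 38 + 2·29 = 96
Stage 2: 38(ω_s−ω_c) = −96(ω_r−ω_c),  ω_s=0, ω_c=1
Stage 2: ω_r = 1 − (38/96)(0−1) = 67/48
  ⇒ ω_r²/ω_c² = 67/48
Coupling ω_c² = ω_s¹ ⇒ overall = 51/13 × 67/48 = 1139/208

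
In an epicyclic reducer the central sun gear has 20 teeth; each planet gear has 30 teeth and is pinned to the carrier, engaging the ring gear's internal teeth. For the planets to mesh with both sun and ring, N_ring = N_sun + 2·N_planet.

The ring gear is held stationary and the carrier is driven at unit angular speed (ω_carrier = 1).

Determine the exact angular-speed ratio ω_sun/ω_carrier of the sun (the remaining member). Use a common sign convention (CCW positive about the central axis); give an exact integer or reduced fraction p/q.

N_ring = 20 + 2·30 = 80
20(ω_s−ω_c) = −80(ω_r−ω_c),  ω_r=0, ω_c=1
ω_s = 1 − (80/20)(0−1) = 5
ω_s/ω_c = 5

5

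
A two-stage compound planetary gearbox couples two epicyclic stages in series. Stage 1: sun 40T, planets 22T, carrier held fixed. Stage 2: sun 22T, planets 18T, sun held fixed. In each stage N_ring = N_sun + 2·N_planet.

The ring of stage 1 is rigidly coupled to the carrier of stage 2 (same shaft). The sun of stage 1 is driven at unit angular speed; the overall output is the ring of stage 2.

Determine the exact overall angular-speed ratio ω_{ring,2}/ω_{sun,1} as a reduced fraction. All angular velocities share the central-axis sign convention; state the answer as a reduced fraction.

Stage 1: N_ring = 40 + 2·22 = 84
Stage 1: 40(ω_s−ω_c) = −84(ω_r−ω_c),  ω_c=0, ω_s=1
Stage 1: ω_r = 0 − (40/84)(1−0) = -10/21
  ⇒ ω_r¹/ω_s¹ = -10/21
Stage 2: N_ring = 22 + 2·18 = 58
Stage 2: 22(ω_s−ω_c) = −58(ω_r−ω_c),  ω_s=0, ω_c=1
Stage 2: ω_r = 1 − (22/58)(0−1) = 40/29
  ⇒ ω_r²/ω_c² = 40/29
Coupling ω_c² = ω_r¹ ⇒ overall = -10/21 × 40/29 = -400/609

-400/609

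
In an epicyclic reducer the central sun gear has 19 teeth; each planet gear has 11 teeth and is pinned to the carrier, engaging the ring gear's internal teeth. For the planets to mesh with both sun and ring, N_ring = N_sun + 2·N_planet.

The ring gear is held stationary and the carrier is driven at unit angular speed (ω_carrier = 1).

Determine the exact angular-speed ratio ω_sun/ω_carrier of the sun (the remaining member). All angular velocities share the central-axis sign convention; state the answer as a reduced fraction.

N_ring = 19 + 2·11 = 41
19(ω_s−ω_c) = −41(ω_r−ω_c),  ω_r=0, ω_c=1
ω_s = 1 − (41/19)(0−1) = 60/19
ω_s/ω_c = 60/19

60/19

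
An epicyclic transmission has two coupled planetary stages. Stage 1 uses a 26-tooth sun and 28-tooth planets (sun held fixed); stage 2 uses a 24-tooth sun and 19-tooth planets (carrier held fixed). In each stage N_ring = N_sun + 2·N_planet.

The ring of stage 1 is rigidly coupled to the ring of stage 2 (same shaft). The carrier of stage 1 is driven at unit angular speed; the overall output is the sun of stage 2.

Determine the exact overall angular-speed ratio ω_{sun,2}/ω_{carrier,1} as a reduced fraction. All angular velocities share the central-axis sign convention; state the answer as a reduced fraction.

Stage 1: N_ring = 26 + 2·28 = 82
Stage 1: 26(ω_s−ω_c) = −82(ω_r−ω_c),  ω_s=0, ω_c=1
Stage 1: ω_r = 1 − (26/82)(0−1) = 54/41
  ⇒ ω_r¹/ω_c¹ = 54/41
Stage 2: N_ring = 24 + 2·19 = 62
Stage 2: 24(ω_s−ω_c) = −62(ω_r−ω_c),  ω_c=0, ω_r=1
Stage 2: ω_s = 0 − (62/24)(1−0) = -31/12
  ⇒ ω_s²/ω_r² = -31/12
Coupling ω_r² = ω_r¹ ⇒ overall = 54/41 × -31/12 = -279/82

-279/82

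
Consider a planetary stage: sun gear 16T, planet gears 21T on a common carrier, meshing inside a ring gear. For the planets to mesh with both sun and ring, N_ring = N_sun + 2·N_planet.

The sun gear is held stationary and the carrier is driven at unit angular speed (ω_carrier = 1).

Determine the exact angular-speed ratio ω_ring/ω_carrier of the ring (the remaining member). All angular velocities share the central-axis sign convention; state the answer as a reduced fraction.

N_ring = 16 + 2·21 = 58
16(ω_s−ω_c) = −58(ω_r−ω_c),  ω_s=0, ω_c=1
ω_r = 1 − (16/58)(0−1) = 37/29
ω_r/ω_c = 37/29

37/29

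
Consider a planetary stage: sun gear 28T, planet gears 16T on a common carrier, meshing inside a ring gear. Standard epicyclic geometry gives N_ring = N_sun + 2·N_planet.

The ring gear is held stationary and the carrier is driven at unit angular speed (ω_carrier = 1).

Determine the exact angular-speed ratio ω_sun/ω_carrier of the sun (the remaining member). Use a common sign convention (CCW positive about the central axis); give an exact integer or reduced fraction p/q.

N_ring = 28 + 2·16 = 60
28(ω_s−ω_c) = −60(ω_r−ω_c),  ω_r=0, ω_c=1
ω_s = 1 − (60/28)(0−1) = 22/7
ω_s/ω_c = 22/7

22/7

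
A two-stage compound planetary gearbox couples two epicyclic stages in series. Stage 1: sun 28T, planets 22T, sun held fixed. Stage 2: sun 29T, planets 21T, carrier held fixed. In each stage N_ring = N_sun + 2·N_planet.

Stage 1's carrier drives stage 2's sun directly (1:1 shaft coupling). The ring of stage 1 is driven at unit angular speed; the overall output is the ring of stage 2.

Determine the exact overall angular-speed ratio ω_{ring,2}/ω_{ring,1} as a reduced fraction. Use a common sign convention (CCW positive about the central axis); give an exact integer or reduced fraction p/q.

Stage 1: N_ring = 28 + 2·22 = 72
Stage 1: 28(ω_s−ω_c) = −72(ω_r−ω_c),  ω_s=0, ω_r=1
Stage 1: 28(0−ω_c) = −72(1−ω_c)  ⇒  100ω_c = 72  ⇒  ω_c = 18/25
  ⇒ ω_c¹/ω_r¹ = 18/25
Stage 2: N_ring = 29 + 2·21 = 71
Stage 2: 29(ω_s−ω_c) = −71(ω_r−ω_c),  ω_c=0, ω_s=1
Stage 2: ω_r = 0 − (29/71)(1−0) = -29/71
  ⇒ ω_r²/ω_s² = -29/71
Coupling ω_s² = ω_c¹ ⇒ overall = 18/25 × -29/71 = -522/1775

-522/1775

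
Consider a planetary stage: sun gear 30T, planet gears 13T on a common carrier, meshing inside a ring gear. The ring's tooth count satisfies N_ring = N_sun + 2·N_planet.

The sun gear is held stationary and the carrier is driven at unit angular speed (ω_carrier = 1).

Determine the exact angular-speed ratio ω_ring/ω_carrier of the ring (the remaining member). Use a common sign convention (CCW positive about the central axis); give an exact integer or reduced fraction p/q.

43/28

N_ring = 30 + 2·13 = 56
30(ω_s−ω_c) = −56(ω_r−ω_c),  ω_s=0, ω_c=1
ω_r = 1 − (30/56)(0−1) = 43/28
ω_r/ω_c = 43/28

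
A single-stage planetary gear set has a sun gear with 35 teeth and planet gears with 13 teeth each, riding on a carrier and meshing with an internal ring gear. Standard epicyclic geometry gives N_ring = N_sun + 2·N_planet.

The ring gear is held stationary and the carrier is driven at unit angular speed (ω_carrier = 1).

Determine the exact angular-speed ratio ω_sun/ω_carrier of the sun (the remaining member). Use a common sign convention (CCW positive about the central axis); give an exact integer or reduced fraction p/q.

N_ring = 35 + 2·13 = 61
35(ω_s−ω_c) = −61(ω_r−ω_c),  ω_r=0, ω_c=1
ω_s = 1 − (61/35)(0−1) = 96/35
ω_s/ω_c = 96/35

96/35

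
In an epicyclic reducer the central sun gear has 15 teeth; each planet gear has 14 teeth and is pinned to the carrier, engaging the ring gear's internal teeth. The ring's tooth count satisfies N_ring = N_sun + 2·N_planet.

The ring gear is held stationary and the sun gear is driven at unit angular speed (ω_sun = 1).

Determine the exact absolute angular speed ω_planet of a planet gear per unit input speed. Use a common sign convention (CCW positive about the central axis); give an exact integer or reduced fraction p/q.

-15/28

N_ring = 15 + 2·14 = 43
15(ω_s−ω_c) = −43(ω_r−ω_c),  ω_r=0, ω_s=1
15(1−ω_c) = −43(0−ω_c)  ⇒  58ω_c = 15  ⇒  ω_c = 15/58
sun–planet: 15·(1−15/58) = −14·(ω_p−ω_c)  ⇒  ω_p−ω_c = −(15/14)·(43/58) = -645/812
ω_p = 15/58 − 645/812 = -15/28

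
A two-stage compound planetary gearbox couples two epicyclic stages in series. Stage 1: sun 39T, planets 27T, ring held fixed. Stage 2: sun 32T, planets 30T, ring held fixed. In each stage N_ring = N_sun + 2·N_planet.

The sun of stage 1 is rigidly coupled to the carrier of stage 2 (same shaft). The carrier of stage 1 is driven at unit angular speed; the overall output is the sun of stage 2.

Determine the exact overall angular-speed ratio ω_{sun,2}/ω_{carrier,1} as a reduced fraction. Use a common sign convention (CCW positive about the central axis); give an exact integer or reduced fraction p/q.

Stage 1: N_ring = 39 + 2·27 = 93
Stage 1: 39(ω_s−ω_c) = −93(ω_r−ω_c),  ω_r=0, ω_c=1
Stage 1: ω_s = 1 − (93/39)(0−1) = 44/13
  ⇒ ω_s¹/ω_c¹ = 44/13
Stage 2: N_ring = 32 + 2·30 = 92
Stage 2: 32(ω_s−ω_c) = −92(ω_r−ω_c),  ω_r=0, ω_c=1
Stage 2: ω_s = 1 − (92/32)(0−1) = 31/8
  ⇒ ω_s²/ω_c² = 31/8
Coupling ω_c² = ω_s¹ ⇒ overall = 44/13 × 31/8 = 341/26

341/26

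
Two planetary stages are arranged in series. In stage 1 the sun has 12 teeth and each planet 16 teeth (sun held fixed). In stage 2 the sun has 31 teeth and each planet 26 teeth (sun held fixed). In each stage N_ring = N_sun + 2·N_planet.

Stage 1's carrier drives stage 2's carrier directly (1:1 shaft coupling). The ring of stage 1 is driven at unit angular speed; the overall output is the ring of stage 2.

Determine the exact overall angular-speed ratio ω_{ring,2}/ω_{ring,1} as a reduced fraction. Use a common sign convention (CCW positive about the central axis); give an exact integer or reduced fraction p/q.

Stage 1: N_ring = 12 + 2·16 = 44
Stage 1: 12(ω_s−ω_c) = −44(ω_r−ω_c),  ω_s=0, ω_r=1
Stage 1: 12(0−ω_c) = −44(1−ω_c)  ⇒  56ω_c = 44  ⇒  ω_c = 11/14
  ⇒ ω_c¹/ω_r¹ = 11/14
Stage 2: N_ring = 31 + 2·26 = 83
Stage 2: 31(ω_s−ω_c) = −83(ω_r−ω_c),  ω_s=0, ω_c=1
Stage 2: ω_r = 1 − (31/83)(0−1) = 114/83
  ⇒ ω_r²/ω_c² = 114/83
Coupling ω_c² = ω_c¹ ⇒ overall = 11/14 × 114/83 = 627/581

627/581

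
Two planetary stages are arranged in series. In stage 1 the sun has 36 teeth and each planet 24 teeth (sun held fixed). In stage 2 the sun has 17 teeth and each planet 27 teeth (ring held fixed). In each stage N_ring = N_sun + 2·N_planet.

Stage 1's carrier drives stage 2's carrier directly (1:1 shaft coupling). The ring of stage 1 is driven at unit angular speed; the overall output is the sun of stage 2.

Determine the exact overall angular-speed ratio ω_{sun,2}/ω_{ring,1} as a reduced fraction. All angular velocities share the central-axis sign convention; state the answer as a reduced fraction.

308/85

Stage 1: N_ring = 36 + 2·24 = 84
Stage 1: 36(ω_s−ω_c) = −84(ω_r−ω_c),  ω_s=0, ω_r=1
Stage 1: 36(0−ω_c) = −84(1−ω_c)  ⇒  120ω_c = 84  ⇒  ω_c = 7/10
  ⇒ ω_c¹/ω_r¹ = 7/10
Stage 2: N_ring = 17 + 2·27 = 71
Stage 2: 17(ω_s−ω_c) = −71(ω_r−ω_c),  ω_r=0, ω_c=1
Stage 2: ω_s = 1 − (71/17)(0−1) = 88/17
  ⇒ ω_s²/ω_c² = 88/17
Coupling ω_c² = ω_c¹ ⇒ overall = 7/10 × 88/17 = 308/85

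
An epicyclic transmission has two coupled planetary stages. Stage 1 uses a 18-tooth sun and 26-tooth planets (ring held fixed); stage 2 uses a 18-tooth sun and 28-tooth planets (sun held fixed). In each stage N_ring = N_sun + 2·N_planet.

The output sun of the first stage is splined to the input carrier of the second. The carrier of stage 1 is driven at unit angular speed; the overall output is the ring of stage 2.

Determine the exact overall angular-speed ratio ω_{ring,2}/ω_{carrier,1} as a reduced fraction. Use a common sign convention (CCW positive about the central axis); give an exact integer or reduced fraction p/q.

Stage 1: N_ring = 18 + 2·26 = 70
Stage 1: 18(ω_s−ω_c) = −70(ω_r−ω_c),  ω_r=0, ω_c=1
Stage 1: ω_s = 1 − (70/18)(0−1) = 44/9
  ⇒ ω_s¹/ω_c¹ = 44/9
Stage 2: N_ring = 18 + 2·28 = 74
Stage 2: 18(ω_s−ω_c) = −74(ω_r−ω_c),  ω_s=0, ω_c=1
Stage 2: ω_r = 1 − (18/74)(0−1) = 46/37
  ⇒ ω_r²/ω_c² = 46/37
Coupling ω_c² = ω_s¹ ⇒ overall = 44/9 × 46/37 = 2024/333

2024/333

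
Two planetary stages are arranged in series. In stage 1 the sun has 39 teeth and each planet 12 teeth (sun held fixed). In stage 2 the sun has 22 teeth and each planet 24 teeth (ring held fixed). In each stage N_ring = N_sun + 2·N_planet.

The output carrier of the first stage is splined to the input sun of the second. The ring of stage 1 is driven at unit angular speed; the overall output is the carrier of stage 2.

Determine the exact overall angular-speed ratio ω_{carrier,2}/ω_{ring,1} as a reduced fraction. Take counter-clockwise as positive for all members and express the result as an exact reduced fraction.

Stage 1: N_ring = 39 + 2·12 = 63
Stage 1: 39(ω_s−ω_c) = −63(ω_r−ω_c),  ω_s=0, ω_r=1
Stage 1: 39(0−ω_c) = −63(1−ω_c)  ⇒  102ω_c = 63  ⇒  ω_c = 21/34
  ⇒ ω_c¹/ω_r¹ = 21/34
Stage 2: N_ring = 22 + 2·24 = 70
Stage 2: 22(ω_s−ω_c) = −70(ω_r−ω_c),  ω_r=0, ω_s=1
Stage 2: 22(1−ω_c) = −70(0−ω_c)  ⇒  92ω_c = 22  ⇒  ω_c = 11/46
  ⇒ ω_c²/ω_s² = 11/46
Coupling ω_s² = ω_c¹ ⇒ overall = 21/34 × 11/46 = 231/1564

231/1564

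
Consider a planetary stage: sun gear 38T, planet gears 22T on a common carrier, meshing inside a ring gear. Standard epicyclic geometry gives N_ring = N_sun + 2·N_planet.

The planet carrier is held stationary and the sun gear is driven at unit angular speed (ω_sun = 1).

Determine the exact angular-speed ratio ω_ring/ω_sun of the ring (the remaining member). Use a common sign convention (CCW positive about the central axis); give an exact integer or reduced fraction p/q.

N_ring = 38 + 2·22 = 82
38(ω_s−ω_c) = −82(ω_r−ω_c),  ω_c=0, ω_s=1
ω_r = 0 − (38/82)(1−0) = -19/41
ω_r/ω_s = -19/41

-19/41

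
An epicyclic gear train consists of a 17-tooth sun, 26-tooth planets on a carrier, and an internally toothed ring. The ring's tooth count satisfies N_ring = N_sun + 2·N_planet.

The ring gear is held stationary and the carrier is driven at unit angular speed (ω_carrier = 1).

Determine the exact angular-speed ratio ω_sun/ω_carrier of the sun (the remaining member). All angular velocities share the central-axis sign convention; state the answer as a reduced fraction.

86/17

N_ring = 17 + 2·26 = 69
17(ω_s−ω_c) = −69(ω_r−ω_c),  ω_r=0, ω_c=1
ω_s = 1 − (69/17)(0−1) = 86/17
ω_s/ω_c = 86/17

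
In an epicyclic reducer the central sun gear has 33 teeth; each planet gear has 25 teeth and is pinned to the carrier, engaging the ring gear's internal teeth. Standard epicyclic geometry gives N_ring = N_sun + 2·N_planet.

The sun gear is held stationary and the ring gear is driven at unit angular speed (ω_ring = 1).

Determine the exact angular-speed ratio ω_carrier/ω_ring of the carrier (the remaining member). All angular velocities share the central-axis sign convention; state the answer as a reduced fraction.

83/116

N_ring = 33 + 2·25 = 83
33(ω_s−ω_c) = −83(ω_r−ω_c),  ω_s=0, ω_r=1
33(0−ω_c) = −83(1−ω_c)  ⇒  116ω_c = 83  ⇒  ω_c = 83/116
ω_c/ω_r = 83/116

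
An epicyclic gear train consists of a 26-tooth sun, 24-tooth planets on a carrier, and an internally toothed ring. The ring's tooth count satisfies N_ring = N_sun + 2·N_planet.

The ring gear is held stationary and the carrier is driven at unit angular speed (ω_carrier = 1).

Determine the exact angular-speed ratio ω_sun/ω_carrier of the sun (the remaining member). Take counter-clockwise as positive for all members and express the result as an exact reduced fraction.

50/13

N_ring = 26 + 2·24 = 74
26(ω_s−ω_c) = −74(ω_r−ω_c),  ω_r=0, ω_c=1
ω_s = 1 − (74/26)(0−1) = 50/13
ω_s/ω_c = 50/13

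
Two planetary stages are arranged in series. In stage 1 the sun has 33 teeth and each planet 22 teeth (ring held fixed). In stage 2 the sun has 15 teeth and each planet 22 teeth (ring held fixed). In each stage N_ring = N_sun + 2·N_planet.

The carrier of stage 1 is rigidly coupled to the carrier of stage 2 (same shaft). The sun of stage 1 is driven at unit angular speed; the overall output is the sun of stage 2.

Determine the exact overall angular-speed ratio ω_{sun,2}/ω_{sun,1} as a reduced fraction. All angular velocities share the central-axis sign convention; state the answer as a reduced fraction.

Stage 1: N_ring = 33 + 2·22 = 77
Stage 1: 33(ω_s−ω_c) = −77(ω_r−ω_c),  ω_r=0, ω_s=1
Stage 1: 33(1−ω_c) = −77(0−ω_c)  ⇒  110ω_c = 33  ⇒  ω_c = 3/10
  ⇒ ω_c¹/ω_s¹ = 3/10
Stage 2: N_ring = 15 + 2·22 = 59
Stage 2: 15(ω_s−ω_c) = −59(ω_r−ω_c),  ω_r=0, ω_c=1
Stage 2: ω_s = 1 − (59/15)(0−1) = 74/15
  ⇒ ω_s²/ω_c² = 74/15
Coupling ω_c² = ω_c¹ ⇒ overall = 3/10 × 74/15 = 37/25

37/25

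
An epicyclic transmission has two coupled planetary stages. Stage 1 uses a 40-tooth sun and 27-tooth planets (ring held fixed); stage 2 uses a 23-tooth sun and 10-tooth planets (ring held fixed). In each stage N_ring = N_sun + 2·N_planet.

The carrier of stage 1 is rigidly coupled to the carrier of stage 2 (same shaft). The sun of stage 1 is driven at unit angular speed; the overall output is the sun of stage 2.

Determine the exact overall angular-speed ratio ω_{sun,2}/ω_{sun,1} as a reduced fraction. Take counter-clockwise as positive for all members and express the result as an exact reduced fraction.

Stage 1: N_ring = 40 + 2·27 = 94
Stage 1: 40(ω_s−ω_c) = −94(ω_r−ω_c),  ω_r=0, ω_s=1
Stage 1: 40(1−ω_c) = −94(0−ω_c)  ⇒  134ω_c = 40  ⇒  ω_c = 20/67
  ⇒ ω_c¹/ω_s¹ = 20/67
Stage 2: N_ring = 23 + 2·10 = 43
Stage 2: 23(ω_s−ω_c) = −43(ω_r−ω_c),  ω_r=0, ω_c=1
Stage 2: ω_s = 1 − (43/23)(0−1) = 66/23
  ⇒ ω_s²/ω_c² = 66/23
Coupling ω_c² = ω_c¹ ⇒ overall = 20/67 × 66/23 = 1320/1541

1320/1541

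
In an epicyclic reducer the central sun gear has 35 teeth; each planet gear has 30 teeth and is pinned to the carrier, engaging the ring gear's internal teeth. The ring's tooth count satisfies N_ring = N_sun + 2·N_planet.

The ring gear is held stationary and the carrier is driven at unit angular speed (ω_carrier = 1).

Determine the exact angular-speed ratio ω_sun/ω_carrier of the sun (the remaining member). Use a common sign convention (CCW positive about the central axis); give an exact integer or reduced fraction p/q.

26/7

N_ring = 35 + 2·30 = 95
35(ω_s−ω_c) = −95(ω_r−ω_c),  ω_r=0, ω_c=1
ω_s = 1 − (95/35)(0−1) = 26/7
ω_s/ω_c = 26/7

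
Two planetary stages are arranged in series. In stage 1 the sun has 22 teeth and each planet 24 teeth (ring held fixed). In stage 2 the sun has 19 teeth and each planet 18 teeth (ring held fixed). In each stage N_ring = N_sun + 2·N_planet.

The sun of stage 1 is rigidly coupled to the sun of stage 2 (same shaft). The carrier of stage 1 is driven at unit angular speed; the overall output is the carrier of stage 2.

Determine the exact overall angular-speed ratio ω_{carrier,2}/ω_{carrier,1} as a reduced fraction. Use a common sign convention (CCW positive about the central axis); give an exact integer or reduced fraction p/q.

Stage 1: N_ring = 22 + 2·24 = 70
Stage 1: 22(ω_s−ω_c) = −70(ω_r−ω_c),  ω_r=0, ω_c=1
Stage 1: ω_s = 1 − (70/22)(0−1) = 46/11
  ⇒ ω_s¹/ω_c¹ = 46/11
Stage 2: N_ring = 19 + 2·18 = 55
Stage 2: 19(ω_s−ω_c) = −55(ω_r−ω_c),  ω_r=0, ω_s=1
Stage 2: 19(1−ω_c) = −55(0−ω_c)  ⇒  74ω_c = 19  ⇒  ω_c = 19/74
  ⇒ ω_c²/ω_s² = 19/74
Coupling ω_s² = ω_s¹ ⇒ overall = 46/11 × 19/74 = 437/407

437/407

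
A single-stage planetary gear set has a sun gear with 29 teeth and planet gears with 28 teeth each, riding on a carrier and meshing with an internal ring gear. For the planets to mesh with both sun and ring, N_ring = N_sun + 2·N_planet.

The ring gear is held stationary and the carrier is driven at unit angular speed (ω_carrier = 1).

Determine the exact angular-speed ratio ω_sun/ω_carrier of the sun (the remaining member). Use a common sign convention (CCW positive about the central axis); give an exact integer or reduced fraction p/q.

N_ring = 29 + 2·28 = 85
29(ω_s−ω_c) = −85(ω_r−ω_c),  ω_r=0, ω_c=1
ω_s = 1 − (85/29)(0−1) = 114/29
ω_s/ω_c = 114/29

114/29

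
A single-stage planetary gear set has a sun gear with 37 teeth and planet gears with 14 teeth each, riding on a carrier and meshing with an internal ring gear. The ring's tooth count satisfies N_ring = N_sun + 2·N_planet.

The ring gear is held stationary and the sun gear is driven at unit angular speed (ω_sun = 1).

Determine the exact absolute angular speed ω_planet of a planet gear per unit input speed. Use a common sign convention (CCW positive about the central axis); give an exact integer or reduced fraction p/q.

N_ring = 37 + 2·14 = 65
37(ω_s−ω_c) = −65(ω_r−ω_c),  ω_r=0, ω_s=1
37(1−ω_c) = −65(0−ω_c)  ⇒  102ω_c = 37  ⇒  ω_c = 37/102
sun–planet: 37·(1−37/102) = −14·(ω_p−ω_c)  ⇒  ω_p−ω_c = −(37/14)·(65/102) = -2405/1428
ω_p = 37/102 − 2405/1428 = -37/28

-37/28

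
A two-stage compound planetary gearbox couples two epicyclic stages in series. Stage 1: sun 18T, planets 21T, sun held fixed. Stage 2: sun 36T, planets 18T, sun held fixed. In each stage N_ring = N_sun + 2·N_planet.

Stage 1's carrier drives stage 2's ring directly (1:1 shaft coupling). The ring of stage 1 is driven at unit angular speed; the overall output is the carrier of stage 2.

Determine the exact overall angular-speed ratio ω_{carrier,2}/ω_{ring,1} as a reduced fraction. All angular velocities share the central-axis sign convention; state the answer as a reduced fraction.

Stage 1: N_ring = 18 + 2·21 = 60
Stage 1: 18(ω_s−ω_c) = −60(ω_r−ω_c),  ω_s=0, ω_r=1
Stage 1: 18(0−ω_c) = −60(1−ω_c)  ⇒  78ω_c = 60  ⇒  ω_c = 10/13
  ⇒ ω_c¹/ω_r¹ = 10/13
Stage 2: N_ring = 36 + 2·18 = 72
Stage 2: 36(ω_s−ω_c) = −72(ω_r−ω_c),  ω_s=0, ω_r=1
Stage 2: 36(0−ω_c) = −72(1−ω_c)  ⇒  108ω_c = 72  ⇒  ω_c = 2/3
  ⇒ ω_c²/ω_r² = 2/3
Coupling ω_r² = ω_c¹ ⇒ overall = 10/13 × 2/3 = 20/39

20/39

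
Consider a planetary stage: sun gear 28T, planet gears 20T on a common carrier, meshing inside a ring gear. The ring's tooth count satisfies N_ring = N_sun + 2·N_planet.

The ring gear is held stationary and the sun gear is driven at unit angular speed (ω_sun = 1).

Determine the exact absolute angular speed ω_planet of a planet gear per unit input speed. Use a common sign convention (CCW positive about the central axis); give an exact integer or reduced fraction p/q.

N_ring = 28 + 2·20 = 68
28(ω_s−ω_c) = −68(ω_r−ω_c),  ω_r=0, ω_s=1
28(1−ω_c) = −68(0−ω_c)  ⇒  96ω_c = 28  ⇒  ω_c = 7/24
sun–planet: 28·(1−7/24) = −20·(ω_p−ω_c)  ⇒  ω_p−ω_c = −(28/20)·(17/24) = -119/120
ω_p = 7/24 − 119/120 = -7/10

-7/10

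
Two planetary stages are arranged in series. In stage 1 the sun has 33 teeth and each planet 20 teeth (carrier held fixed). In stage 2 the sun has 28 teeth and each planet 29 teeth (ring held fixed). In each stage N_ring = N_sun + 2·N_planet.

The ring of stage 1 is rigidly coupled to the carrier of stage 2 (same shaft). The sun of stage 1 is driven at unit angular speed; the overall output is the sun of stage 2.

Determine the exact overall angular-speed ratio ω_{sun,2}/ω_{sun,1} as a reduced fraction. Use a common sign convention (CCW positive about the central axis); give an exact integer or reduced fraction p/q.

Stage 1: N_ring = 33 + 2·20 = 73
Stage 1: 33(ω_s−ω_c) = −73(ω_r−ω_c),  ω_c=0, ω_s=1
Stage 1: ω_r = 0 − (33/73)(1−0) = -33/73
  ⇒ ω_r¹/ω_s¹ = -33/73
Stage 2: N_ring = 28 + 2·29 = 86
Stage 2: 28(ω_s−ω_c) = −86(ω_r−ω_c),  ω_r=0, ω_c=1
Stage 2: ω_s = 1 − (86/28)(0−1) = 57/14
  ⇒ ω_s²/ω_c² = 57/14
Coupling ω_c² = ω_r¹ ⇒ overall = -33/73 × 57/14 = -1881/1022

-1881/1022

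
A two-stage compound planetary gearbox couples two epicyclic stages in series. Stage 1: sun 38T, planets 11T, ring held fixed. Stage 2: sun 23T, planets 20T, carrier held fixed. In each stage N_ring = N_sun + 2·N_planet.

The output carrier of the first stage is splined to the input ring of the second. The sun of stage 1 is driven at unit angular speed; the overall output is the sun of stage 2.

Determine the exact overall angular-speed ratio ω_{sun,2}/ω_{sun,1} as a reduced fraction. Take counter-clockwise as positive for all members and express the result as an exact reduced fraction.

-171/161

Stage 1: N_ring = 38 + 2·11 = 60
Stage 1: 38(ω_s−ω_c) = −60(ω_r−ω_c),  ω_r=0, ω_s=1
Stage 1: 38(1−ω_c) = −60(0−ω_c)  ⇒  98ω_c = 38  ⇒  ω_c = 19/49
  ⇒ ω_c¹/ω_s¹ = 19/49
Stage 2: N_ring = 23 + 2·20 = 63
Stage 2: 23(ω_s−ω_c) = −63(ω_r−ω_c),  ω_c=0, ω_r=1
Stage 2: ω_s = 0 − (63/23)(1−0) = -63/23
  ⇒ ω_s²/ω_r² = -63/23
Coupling ω_r² = ω_c¹ ⇒ overall = 19/49 × -63/23 = -171/161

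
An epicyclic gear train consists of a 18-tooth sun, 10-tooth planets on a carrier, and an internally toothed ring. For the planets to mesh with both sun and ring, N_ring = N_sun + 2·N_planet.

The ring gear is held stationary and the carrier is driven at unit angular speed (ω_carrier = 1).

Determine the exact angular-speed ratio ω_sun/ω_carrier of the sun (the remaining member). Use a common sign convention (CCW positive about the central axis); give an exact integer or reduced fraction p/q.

N_ring = 18 + 2·10 = 38
18(ω_s−ω_c) = −38(ω_r−ω_c),  ω_r=0, ω_c=1
ω_s = 1 − (38/18)(0−1) = 28/9
ω_s/ω_c = 28/9

28/9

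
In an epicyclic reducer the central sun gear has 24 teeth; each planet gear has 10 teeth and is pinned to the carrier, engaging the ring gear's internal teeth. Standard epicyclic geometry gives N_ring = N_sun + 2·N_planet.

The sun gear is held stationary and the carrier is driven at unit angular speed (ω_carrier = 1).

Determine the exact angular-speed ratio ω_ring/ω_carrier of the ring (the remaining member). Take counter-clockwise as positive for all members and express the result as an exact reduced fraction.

N_ring = 24 + 2·10 = 44
24(ω_s−ω_c) = −44(ω_r−ω_c),  ω_s=0, ω_c=1
ω_r = 1 − (24/44)(0−1) = 17/11
ω_r/ω_c = 17/11

17/11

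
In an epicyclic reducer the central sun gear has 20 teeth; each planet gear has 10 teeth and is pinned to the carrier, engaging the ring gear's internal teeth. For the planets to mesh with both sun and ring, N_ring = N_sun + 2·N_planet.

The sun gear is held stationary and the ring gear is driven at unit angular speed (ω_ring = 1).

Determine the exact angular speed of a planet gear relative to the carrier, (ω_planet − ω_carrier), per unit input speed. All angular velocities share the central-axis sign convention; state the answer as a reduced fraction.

4/3

N_ring = 20 + 2·10 = 40
20(ω_s−ω_c) = −40(ω_r−ω_c),  ω_s=0, ω_r=1
20(0−ω_c) = −40(1−ω_c)  ⇒  60ω_c = 40  ⇒  ω_c = 2/3
sun–planet: 20·(0−2/3) = −10·(ω_p−ω_c)  ⇒  ω_p−ω_c = −(20/10)·(-2/3) = 4/3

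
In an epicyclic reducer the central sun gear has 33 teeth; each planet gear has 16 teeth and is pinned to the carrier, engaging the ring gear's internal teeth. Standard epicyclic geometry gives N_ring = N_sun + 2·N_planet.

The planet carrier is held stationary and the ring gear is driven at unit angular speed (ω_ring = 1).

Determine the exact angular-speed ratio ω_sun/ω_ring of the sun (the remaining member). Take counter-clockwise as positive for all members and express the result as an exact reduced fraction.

N_ring = 33 + 2·16 = 65
33(ω_s−ω_c) = −65(ω_r−ω_c),  ω_c=0, ω_r=1
ω_s = 0 − (65/33)(1−0) = -65/33
ω_s/ω_r = -65/33

-65/33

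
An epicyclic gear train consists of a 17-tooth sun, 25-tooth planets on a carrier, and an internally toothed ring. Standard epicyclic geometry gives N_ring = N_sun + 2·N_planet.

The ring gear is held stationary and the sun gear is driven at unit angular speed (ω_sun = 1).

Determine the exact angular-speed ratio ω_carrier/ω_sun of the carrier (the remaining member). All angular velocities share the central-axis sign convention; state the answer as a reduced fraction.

N_ring = 17 + 2·25 = 67
17(ω_s−ω_c) = −67(ω_r−ω_c),  ω_r=0, ω_s=1
17(1−ω_c) = −67(0−ω_c)  ⇒  84ω_c = 17  ⇒  ω_c = 17/84
ω_c/ω_s = 17/84

17/84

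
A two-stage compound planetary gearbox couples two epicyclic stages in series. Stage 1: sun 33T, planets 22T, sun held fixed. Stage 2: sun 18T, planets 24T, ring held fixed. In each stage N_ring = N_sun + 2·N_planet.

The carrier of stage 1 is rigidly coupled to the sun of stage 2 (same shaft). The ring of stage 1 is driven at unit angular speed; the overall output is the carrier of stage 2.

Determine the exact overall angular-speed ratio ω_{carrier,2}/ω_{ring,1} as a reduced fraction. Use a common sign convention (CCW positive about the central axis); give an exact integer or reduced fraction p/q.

3/20

Stage 1: N_ring = 33 + 2·22 = 77
Stage 1: 33(ω_s−ω_c) = −77(ω_r−ω_c),  ω_s=0, ω_r=1
Stage 1: 33(0−ω_c) = −77(1−ω_c)  ⇒  110ω_c = 77  ⇒  ω_c = 7/10
  ⇒ ω_c¹/ω_r¹ = 7/10
Stage 2: N_ring = 18 + 2·24 = 66
Stage 2: 18(ω_s−ω_c) = −66(ω_r−ω_c),  ω_r=0, ω_s=1
Stage 2: 18(1−ω_c) = −66(0−ω_c)  ⇒  84ω_c = 18  ⇒  ω_c = 3/14
  ⇒ ω_c²/ω_s² = 3/14
Coupling ω_s² = ω_c¹ ⇒ overall = 7/10 × 3/14 = 3/20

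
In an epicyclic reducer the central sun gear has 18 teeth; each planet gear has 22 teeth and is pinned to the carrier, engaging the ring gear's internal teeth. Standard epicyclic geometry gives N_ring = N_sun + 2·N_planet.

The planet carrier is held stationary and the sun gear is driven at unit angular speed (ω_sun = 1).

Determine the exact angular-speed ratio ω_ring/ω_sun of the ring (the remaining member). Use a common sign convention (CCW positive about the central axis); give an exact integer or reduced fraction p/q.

N_ring = 18 + 2·22 = 62
18(ω_s−ω_c) = −62(ω_r−ω_c),  ω_c=0, ω_s=1
ω_r = 0 − (18/62)(1−0) = -9/31
ω_r/ω_s = -9/31

-9/31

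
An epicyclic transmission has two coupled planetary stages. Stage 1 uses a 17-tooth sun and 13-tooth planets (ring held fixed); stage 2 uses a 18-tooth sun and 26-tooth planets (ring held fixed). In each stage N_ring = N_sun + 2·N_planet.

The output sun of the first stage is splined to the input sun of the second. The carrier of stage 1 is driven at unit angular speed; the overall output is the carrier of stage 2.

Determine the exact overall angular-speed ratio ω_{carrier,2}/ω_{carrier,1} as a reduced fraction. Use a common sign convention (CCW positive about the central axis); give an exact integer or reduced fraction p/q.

135/187

Stage 1: N_ring = 17 + 2·13 = 43
Stage 1: 17(ω_s−ω_c) = −43(ω_r−ω_c),  ω_r=0, ω_c=1
Stage 1: ω_s = 1 − (43/17)(0−1) = 60/17
  ⇒ ω_s¹/ω_c¹ = 60/17
Stage 2: N_ring = 18 + 2·26 = 70
Stage 2: 18(ω_s−ω_c) = −70(ω_r−ω_c),  ω_r=0, ω_s=1
Stage 2: 18(1−ω_c) = −70(0−ω_c)  ⇒  88ω_c = 18  ⇒  ω_c = 9/44
  ⇒ ω_c²/ω_s² = 9/44
Coupling ω_s² = ω_s¹ ⇒ overall = 60/17 × 9/44 = 135/187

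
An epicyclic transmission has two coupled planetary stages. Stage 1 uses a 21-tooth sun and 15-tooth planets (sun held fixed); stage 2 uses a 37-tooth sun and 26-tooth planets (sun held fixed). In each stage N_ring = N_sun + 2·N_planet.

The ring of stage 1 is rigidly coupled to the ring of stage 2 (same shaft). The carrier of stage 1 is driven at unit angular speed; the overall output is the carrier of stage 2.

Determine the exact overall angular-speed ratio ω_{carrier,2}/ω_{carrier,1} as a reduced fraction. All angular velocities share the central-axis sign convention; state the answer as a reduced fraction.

Stage 1: N_ring = 21 + 2·15 = 51
Stage 1: 21(ω_s−ω_c) = −51(ω_r−ω_c),  ω_s=0, ω_c=1
Stage 1: ω_r = 1 − (21/51)(0−1) = 24/17
  ⇒ ω_r¹/ω_c¹ = 24/17
Stage 2: N_ring = 37 + 2·26 = 89
Stage 2: 37(ω_s−ω_c) = −89(ω_r−ω_c),  ω_s=0, ω_r=1
Stage 2: 37(0−ω_c) = −89(1−ω_c)  ⇒  126ω_c = 89  ⇒  ω_c = 89/126
  ⇒ ω_c²/ω_r² = 89/126
Coupling ω_r² = ω_r¹ ⇒ overall = 24/17 × 89/126 = 356/357

356/357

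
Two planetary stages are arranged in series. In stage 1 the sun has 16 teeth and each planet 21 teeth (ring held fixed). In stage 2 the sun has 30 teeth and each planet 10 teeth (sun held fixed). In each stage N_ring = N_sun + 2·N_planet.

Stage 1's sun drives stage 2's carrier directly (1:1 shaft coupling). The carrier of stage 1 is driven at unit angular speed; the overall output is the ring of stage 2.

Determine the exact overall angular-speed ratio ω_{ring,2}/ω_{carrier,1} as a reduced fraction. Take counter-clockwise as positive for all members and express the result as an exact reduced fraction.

Stage 1: N_ring = 16 + 2·21 = 58
Stage 1: 16(ω_s−ω_c) = −58(ω_r−ω_c),  ω_r=0, ω_c=1
Stage 1: ω_s = 1 − (58/16)(0−1) = 37/8
  ⇒ ω_s¹/ω_c¹ = 37/8
Stage 2: N_ring = 30 + 2·10 = 50
Stage 2: 30(ω_s−ω_c) = −50(ω_r−ω_c),  ω_s=0, ω_c=1
Stage 2: ω_r = 1 − (30/50)(0−1) = 8/5
  ⇒ ω_r²/ω_c² = 8/5
Coupling ω_c² = ω_s¹ ⇒ overall = 37/8 × 8/5 = 37/5

37/5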